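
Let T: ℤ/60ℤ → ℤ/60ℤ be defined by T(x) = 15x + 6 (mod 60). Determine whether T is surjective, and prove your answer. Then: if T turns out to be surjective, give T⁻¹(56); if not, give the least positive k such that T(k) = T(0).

Since gcd(15, 60) = 15, we have 15x ≡ 0 (mod 15) for all x, so T(x) ≡ 6 (mod 15).
But 0 ≢ 6 (mod 15), so 0 ∈ ℤ/60ℤ has no preimage. Thus T is not surjective.
Since T is not surjective, we find the least positive k with T(k) = T(0): this means 15k ≡ 0 (mod 60), i.e. 60 ∣ 15k. Since gcd(15, 60) = 15, dividing through by 15 this holds exactly when 4 ∣ k.
The smallest positive such k is 4.

4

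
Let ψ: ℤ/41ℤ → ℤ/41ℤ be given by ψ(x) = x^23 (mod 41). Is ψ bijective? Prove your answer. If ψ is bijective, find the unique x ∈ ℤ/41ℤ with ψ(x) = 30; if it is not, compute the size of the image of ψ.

Since 41 is prime, the nonzero elements of ℤ/41ℤ form a cyclic group of order 40.
As gcd(23, 40) = 1, raising to the 23rd power is a bijection on this group: if s^23 ≡ t^23 then (st^{−1})^23 = 1, and the only element of order dividing gcd(23, 40) = 1 is 1, so s = t.
With ψ(0) = 0 this makes ψ injective on all of ℤ/41ℤ, hence bijective (finite equal-size domain and codomain). In particular ψ is bijective.
Since ψ is bijective, we find the preimage of 30. The inverse of x ↦ x^23 on (ℤ/41ℤ)^× is x ↦ x^7, because 23·7 = 161 = 4·40 + 1 ≡ 1 (mod 40) and x^{40} = 1 for x ≠ 0 (Fermat). So ψ⁻¹(30) = 30^7 mod 41.
Repeated squaring mod 41: 30^1 ≡ 30, 30^2 ≡ 30² = 900 ≡ 39, 30^4 ≡ 39² = 1521 ≡ 4. Since 7 = 4 + 2 + 1, 30^7 ≡ 4·39·30: 4·39 = 156 ≡ 33, then 33·30 = 990 ≡ 6. So 30^7 ≡ 6 (mod 41).
Hence ψ⁻¹(30) = 6.

6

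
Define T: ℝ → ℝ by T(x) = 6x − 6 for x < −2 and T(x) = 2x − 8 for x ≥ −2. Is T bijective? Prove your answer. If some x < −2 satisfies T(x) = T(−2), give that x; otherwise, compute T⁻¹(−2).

3

Both pieces are strictly increasing (slopes 6 and 2), so each is injective on its own interval.
The left piece maps (−∞, −2) onto (−∞, −18); the right piece maps [−2, ∞) onto [−12, ∞).
The images leave a gap (−18 has no preimage), so T is not surjective, hence not bijective.
Because the two images are disjoint, no x < −2 has T(x) = T(−2), so we compute T⁻¹(−2): −2 lies in [−12, ∞), so solve 2x − 8 = −2: x = (−2 + 8)/2 = 3.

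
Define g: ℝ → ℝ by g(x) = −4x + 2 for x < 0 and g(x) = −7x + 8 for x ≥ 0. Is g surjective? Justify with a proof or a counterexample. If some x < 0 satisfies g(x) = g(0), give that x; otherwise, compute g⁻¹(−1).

-3/2

Both pieces are strictly decreasing (slopes −4 and −7), so each is injective on its own interval.
The left piece maps (−∞, 0) onto (2, ∞); the right piece maps [0, ∞) onto (−∞, 8].
The union (2, ∞) ∪ (−∞, 8] covers ℝ, so g is surjective.
For the follow-up: the images overlap, so an x < 0 with g(x) = g(0) exists. g(0) = 8; solving −4x + 2 = 8 for x < 0 gives x = (8 − 2)/(−4) = −3/2.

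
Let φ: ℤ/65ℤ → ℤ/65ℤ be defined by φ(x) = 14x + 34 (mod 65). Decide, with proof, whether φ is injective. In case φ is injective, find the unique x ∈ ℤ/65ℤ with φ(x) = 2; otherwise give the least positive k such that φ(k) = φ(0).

7

Suppose φ(s) = φ(t) in ℤ/65ℤ. Then 14s + 34 ≡ 14t + 34 (mod 65), therefore 14(s − t) ≡ 0 (mod 65).
Since gcd(14, 65) = 1, 14 is invertible modulo 65, so s − t ≡ 0 (mod 65), i.e. s = t.
Thus φ is injective.
We now compute 14⁻¹ mod 65 explicitly. Euclid's algorithm: 65 = 4·14 + 9, 14 = 1·9 + 5, 9 = 1·5 + 4, 5 = 1·4 + 1; back-substituting gives 1 = 14·14 − 3·65, so 14⁻¹ ≡ 14 (mod 65).
Since φ is injective, we compute φ⁻¹(2): solve 14x + 34 ≡ 2 (mod 65), i.e. 14x ≡ 33 (mod 65).
Multiplying by 14⁻¹ = 14 gives x ≡ 14·33 = 462 = 7·65 + 7 ≡ 7 (mod 65).
Check: φ(7) = 14·7 + 34 = 132 = 2·65 + 2 ≡ 2 (mod 65).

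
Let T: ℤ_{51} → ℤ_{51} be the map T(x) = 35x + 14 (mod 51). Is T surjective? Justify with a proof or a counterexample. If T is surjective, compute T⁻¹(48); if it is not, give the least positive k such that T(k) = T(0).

Since gcd(35, 51) = 1, 35 is invertible modulo 51. Euclid's algorithm: 51 = 1·35 + 16, 35 = 2·16 + 3, 16 = 5·3 + 1; back-substituting gives 1 = 35·35 − 24·51, so 35⁻¹ ≡ 35 (mod 51).
Then y ↦ 35(y − 14) is a two-sided inverse to T, so every y ∈ ℤ_{51} has a preimage.
Thus T is surjective.
Since T is surjective, we compute T⁻¹(48): solve 35x + 14 ≡ 48 (mod 51), i.e. 35x ≡ 34 (mod 51).
Multiplying by 35⁻¹ = 35 gives x ≡ 35·34 = 1190 = 23·51 + 17 ≡ 17 (mod 51).
Check: T(17) = 35·17 + 14 = 609 = 11·51 + 48 ≡ 48 (mod 51).

17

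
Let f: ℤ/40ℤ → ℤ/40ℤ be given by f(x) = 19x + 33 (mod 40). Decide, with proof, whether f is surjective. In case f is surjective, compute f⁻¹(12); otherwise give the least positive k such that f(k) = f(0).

1

Recall that surjectivity means every element of the codomain has a preimage under f.
Since gcd(19, 40) = 1, 19 is invertible modulo 40. Euclid's algorithm: 40 = 2·19 + 2, 19 = 9·2 + 1; back-substituting gives 1 = 19·19 − 9·40, so 19⁻¹ ≡ 19 (mod 40).
For any y ∈ ℤ/40ℤ, x = 19(y − 33) mod 40 satisfies f(x) = 19·19(y − 33) + 33 ≡ y (since 19·19 ≡ 1 mod 40). So every y has a preimage.
Hence f is surjective.
Since f is surjective, we find f⁻¹(12): we need 19x ≡ 12 − 33 ≡ 19 (mod 40). Using 19⁻¹ = 19: x ≡ 19·19 = 361 = 9·40 + 1, so x = 1.
Check: f(1) = 19·1 + 33 = 52 = 1·40 + 12 ≡ 12 (mod 40).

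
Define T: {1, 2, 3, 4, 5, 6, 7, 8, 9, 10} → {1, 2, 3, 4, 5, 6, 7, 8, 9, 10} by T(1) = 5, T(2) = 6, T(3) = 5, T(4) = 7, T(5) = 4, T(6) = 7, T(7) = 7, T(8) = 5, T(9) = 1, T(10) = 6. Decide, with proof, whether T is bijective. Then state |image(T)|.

5

T(1) = 5 = T(3) with 1 ≠ 3, so T is not injective, hence not bijective.
The image of T is {1, 4, 5, 6, 7}, which has 5 elements.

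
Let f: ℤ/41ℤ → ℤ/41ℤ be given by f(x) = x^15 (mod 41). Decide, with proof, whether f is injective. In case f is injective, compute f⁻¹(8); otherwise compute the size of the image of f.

f(3): Repeated squaring mod 41: 3^1 ≡ 3, 3^2 ≡ 3² = 9, 3^4 ≡ 9² = 81 ≡ 40, 3^8 ≡ 40² = 1600 ≡ 1. Since 15 = 8 + 4 + 2 + 1, 3^15 ≡ 1·40·9·3: 1·40 = 40, then 40·9 = 360 ≡ 32, then 32·3 = 96 ≡ 14. So 3^15 ≡ 14 (mod 41).
f(7): Repeated squaring mod 41: 7^1 ≡ 7, 7^2 ≡ 7² = 49 ≡ 8, 7^4 ≡ 8² = 64 ≡ 23, 7^8 ≡ 23² = 529 ≡ 37. Since 15 = 8 + 4 + 2 + 1, 7^15 ≡ 37·23·8·7: 37·23 = 851 ≡ 31, then 31·8 = 248 ≡ 2, then 2·7 = 14. So 7^15 ≡ 14 (mod 41).
So f(3) = f(7) = 14 while 3 ≠ 7, therefore f is not injective.
Since f is not injective, we determine |image(f)|. Computing x^15 mod 41 for each x (by repeated squaring, reducing mod 41 at every step), the values f(0), f(1), …, f(40) are: 0, 1, 9, 14, 40, 32, 3, 14, 32, 32, 1, 27, 27, 14, 3, 38, 1, 3, 1, 3, 9, 32, 38, 40, 38, 40, 3, 38, 27, 14, 14, 40, 9, 9, 27, 38, 9, 1, 27, 32, 40.
The distinct values are {0, 1, 3, 9, 14, 27, 32, 38, 40}; there are 9 of them.

9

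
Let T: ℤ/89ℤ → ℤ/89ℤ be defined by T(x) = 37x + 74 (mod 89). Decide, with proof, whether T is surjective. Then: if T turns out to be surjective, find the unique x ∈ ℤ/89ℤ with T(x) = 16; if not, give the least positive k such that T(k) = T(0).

73

Since gcd(37, 89) = 1, 37 is invertible modulo 89. Euclid's algorithm: 89 = 2·37 + 15, 37 = 2·15 + 7, 15 = 2·7 + 1; back-substituting gives 1 = 77·37 − 32·89, so 37⁻¹ ≡ 77 (mod 89).
For any y ∈ ℤ/89ℤ, x = 77(y − 74) mod 89 satisfies T(x) = 37·77(y − 74) + 74 ≡ y (since 37·77 ≡ 1 mod 89). So every y has a preimage.
Thus T is surjective.
Since T is surjective, we find T⁻¹(16): we need 37x ≡ 16 − 74 ≡ 31 (mod 89). Using 37⁻¹ = 77: x ≡ 77·31 = 2387 = 26·89 + 73, so x = 73.
Check: T(73) = 37·73 + 74 = 2775 = 31·89 + 16 ≡ 16 (mod 89).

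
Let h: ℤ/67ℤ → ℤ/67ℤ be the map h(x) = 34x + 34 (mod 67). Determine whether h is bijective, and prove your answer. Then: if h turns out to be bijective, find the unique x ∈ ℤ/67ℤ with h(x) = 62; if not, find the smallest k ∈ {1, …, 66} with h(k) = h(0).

Suppose h(a) = h(b) in ℤ/67ℤ. Then 34a + 34 ≡ 34b + 34 (mod 67), so 34(a − b) ≡ 0 (mod 67).
Since gcd(34, 67) = 1, 34 is invertible modulo 67, hence a − b ≡ 0 (mod 67), i.e. a = b.
We now compute 34⁻¹ mod 67 explicitly. Euclid's algorithm: 67 = 1·34 + 33, 34 = 1·33 + 1; back-substituting gives 1 = 2·34 − 1·67, so 34⁻¹ ≡ 2 (mod 67).
Then y ↦ 2(y − 34) is a two-sided inverse to h, so every y ∈ ℤ/67ℤ has a preimage.
Hence h is bijective.
Since h is bijective, we compute h⁻¹(62): solve 34x + 34 ≡ 62 (mod 67), i.e. 34x ≡ 28 (mod 67).
Multiplying by 34⁻¹ = 2 gives x ≡ 2·28 = 56 ≡ 56 (mod 67).
Check: h(56) = 34·56 + 34 = 1938 = 28·67 + 62 ≡ 62 (mod 67).

56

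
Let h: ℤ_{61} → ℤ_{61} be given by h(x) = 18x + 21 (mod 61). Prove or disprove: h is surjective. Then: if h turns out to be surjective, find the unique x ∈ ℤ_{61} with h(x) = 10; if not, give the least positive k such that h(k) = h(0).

57

Since gcd(18, 61) = 1, 18 is invertible modulo 61. Euclid's algorithm: 61 = 3·18 + 7, 18 = 2·7 + 4, 7 = 1·4 + 3, 4 = 1·3 + 1; back-substituting gives 1 = 17·18 − 5·61, so 18⁻¹ ≡ 17 (mod 61).
For any y ∈ ℤ_{61}, x = 17(y − 21) mod 61 satisfies h(x) = 18·17(y − 21) + 21 ≡ y (since 18·17 ≡ 1 mod 61). So every y has a preimage.
Therefore h is surjective.
Since h is surjective, we find h⁻¹(10): we need 18x ≡ 10 − 21 ≡ 50 (mod 61). Using 18⁻¹ = 17: x ≡ 17·50 = 850 = 13·61 + 57, so x = 57.
Check: h(57) = 18·57 + 21 = 1047 = 17·61 + 10 ≡ 10 (mod 61).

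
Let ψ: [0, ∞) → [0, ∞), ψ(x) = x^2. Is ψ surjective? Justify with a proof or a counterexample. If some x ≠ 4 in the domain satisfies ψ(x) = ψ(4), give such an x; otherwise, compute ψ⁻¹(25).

5

For any y ∈ [0, ∞), x = y^{1/2} ∈ [0, ∞) gives ψ(x) = y, so ψ is surjective.
Since x ↦ x^2 is strictly increasing on [0, ∞), it is injective there, so no x ≠ 4 in the domain has ψ(x) = ψ(4). We therefore compute ψ⁻¹(25) = 25^{1/2} = 5 (indeed 5^2 = 25).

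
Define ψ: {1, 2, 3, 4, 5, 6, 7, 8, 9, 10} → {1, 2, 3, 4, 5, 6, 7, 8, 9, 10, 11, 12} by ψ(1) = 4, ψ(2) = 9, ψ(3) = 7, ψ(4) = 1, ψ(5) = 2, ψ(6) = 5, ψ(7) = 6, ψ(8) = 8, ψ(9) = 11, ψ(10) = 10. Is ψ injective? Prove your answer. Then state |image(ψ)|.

10

The values ψ(1), …, ψ(10) are 4, 9, 7, 1, 2, 5, 6, 8, 11, 10 — all distinct.
So ψ(u) = ψ(v) only when u = v, and ψ is injective.
The image of ψ is {1, 2, 4, 5, 6, 7, 8, 9, 10, 11}, which has 10 elements.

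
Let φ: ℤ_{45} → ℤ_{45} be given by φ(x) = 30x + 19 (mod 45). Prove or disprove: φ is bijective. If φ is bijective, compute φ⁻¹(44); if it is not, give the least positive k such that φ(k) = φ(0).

3

Recall: φ is injective when φ(u) = φ(v) forces u = v.
We have gcd(30, 45) = 15 > 1. Taking u = 0 and v = 3: φ(0) = 19 and φ(3) = 30·3 + 19 = 109 ≡ 19 (mod 45).
So φ(0) = φ(3) while 0 ≠ 3, therefore φ is not injective, hence not bijective.
Since φ is not bijective, we find the least positive k with φ(k) = φ(0): this means 30k ≡ 0 (mod 45), i.e. 45 ∣ 30k. Since gcd(30, 45) = 15, dividing through by 15 this holds exactly when 3 ∣ 2k, and as gcd(2, 3) = 1, exactly when 3 ∣ k.
The smallest positive such k is 3.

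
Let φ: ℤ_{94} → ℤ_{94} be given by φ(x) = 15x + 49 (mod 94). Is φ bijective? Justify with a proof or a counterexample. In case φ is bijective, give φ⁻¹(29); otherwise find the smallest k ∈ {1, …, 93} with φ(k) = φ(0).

If φ(a) = φ(b), then 15a ≡ 15b (mod 94). Because gcd(15, 94) = 1, we may cancel 15 to get a ≡ b (mod 94).
We now compute 15⁻¹ mod 94 explicitly. Euclid's algorithm: 94 = 6·15 + 4, 15 = 3·4 + 3, 4 = 1·3 + 1; back-substituting gives 1 = 69·15 − 11·94, so 15⁻¹ ≡ 69 (mod 94).
For any y ∈ ℤ_{94}, x = 69(y − 49) mod 94 satisfies φ(x) = 15·69(y − 49) + 49 ≡ y (since 15·69 ≡ 1 mod 94). So every y has a preimage.
Hence φ is bijective.
Since φ is bijective, we find φ⁻¹(29): we need 15x ≡ 29 − 49 ≡ 74 (mod 94). Using 15⁻¹ = 69: x ≡ 69·74 = 5106 = 54·94 + 30, so x = 30.
Check: φ(30) = 15·30 + 49 = 499 = 5·94 + 29 ≡ 29 (mod 94).

30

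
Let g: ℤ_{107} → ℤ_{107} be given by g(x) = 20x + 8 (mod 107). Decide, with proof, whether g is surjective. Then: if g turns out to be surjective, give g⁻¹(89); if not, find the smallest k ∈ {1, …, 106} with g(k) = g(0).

Since gcd(20, 107) = 1, 20 is invertible modulo 107. Euclid's algorithm: 107 = 5·20 + 7, 20 = 2·7 + 6, 7 = 1·6 + 1; back-substituting gives 1 = 91·20 − 17·107, so 20⁻¹ ≡ 91 (mod 107).
For any y ∈ ℤ_{107}, x = 91(y − 8) mod 107 satisfies g(x) = 20·91(y − 8) + 8 ≡ y (since 20·91 ≡ 1 mod 107). So every y has a preimage.
Therefore g is surjective.
Since g is surjective, we compute g⁻¹(89): solve 20x + 8 ≡ 89 (mod 107), i.e. 20x ≡ 81 (mod 107).
Multiplying by 20⁻¹ = 91 gives x ≡ 91·81 = 7371 = 68·107 + 95 ≡ 95 (mod 107).
Check: g(95) = 20·95 + 8 = 1908 = 17·107 + 89 ≡ 89 (mod 107).

95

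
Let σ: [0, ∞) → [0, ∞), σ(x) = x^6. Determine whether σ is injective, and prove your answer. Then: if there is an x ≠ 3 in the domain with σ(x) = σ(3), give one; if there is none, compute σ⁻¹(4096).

On [0, ∞), x ↦ x^6 is strictly increasing, so σ(s) = σ(t) forces s = t. Hence σ is injective.
Since x ↦ x^6 is strictly increasing on [0, ∞), it is injective there, so no x ≠ 3 in the domain has σ(x) = σ(3). We therefore compute σ⁻¹(4096) = 4096^{1/6} = 4 (indeed 4^6 = 4096).

4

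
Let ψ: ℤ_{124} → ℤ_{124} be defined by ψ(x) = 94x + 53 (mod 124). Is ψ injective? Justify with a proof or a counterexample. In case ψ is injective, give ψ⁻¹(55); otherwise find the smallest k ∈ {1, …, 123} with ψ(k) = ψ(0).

Recall that ψ is injective when ψ(x_1) = ψ(x_2) forces x_1 = x_2.
We have gcd(94, 124) = 2 > 1. Taking x_1 = 0 and x_2 = 62: ψ(0) = 53 and ψ(62) = 94·62 + 53 = 5881 ≡ 53 (mod 124).
So ψ(0) = ψ(62) while 0 ≠ 62, thus ψ is not injective.
Since ψ is not injective, we find the least positive k with ψ(k) = ψ(0): this means 94k ≡ 0 (mod 124), i.e. 124 ∣ 94k. Since gcd(94, 124) = 2, dividing through by 2 this holds exactly when 62 ∣ 47k, and as gcd(47, 62) = 1, exactly when 62 ∣ k.
The smallest positive such k is 62.

62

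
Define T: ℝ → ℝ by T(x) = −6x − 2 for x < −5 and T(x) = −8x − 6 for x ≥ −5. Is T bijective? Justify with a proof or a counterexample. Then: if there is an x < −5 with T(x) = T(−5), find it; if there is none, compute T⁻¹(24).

Both pieces are strictly decreasing (slopes −6 and −8), so each is injective on its own interval.
The left piece maps (−∞, −5) onto (28, ∞); the right piece maps [−5, ∞) onto (−∞, 34].
These images overlap. In particular T(−5) = 34 (right piece), and solving −6x − 2 = 34 on the left piece gives x = −6 < −5.
So T(−6) = T(−5) with −6 ≠ −5, and T is not injective, hence not bijective. This x = −6 is the requested value below −5.

-6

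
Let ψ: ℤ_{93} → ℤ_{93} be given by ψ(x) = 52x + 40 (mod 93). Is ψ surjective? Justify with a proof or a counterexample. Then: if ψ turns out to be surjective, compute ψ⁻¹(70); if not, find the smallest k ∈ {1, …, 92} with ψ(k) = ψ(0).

Since gcd(52, 93) = 1, 52 is invertible modulo 93. Euclid's algorithm: 93 = 1·52 + 41, 52 = 1·41 + 11, 41 = 3·11 + 8, 11 = 1·8 + 3, 8 = 2·3 + 2, 3 = 1·2 + 1; back-substituting gives 1 = 34·52 − 19·93, so 52⁻¹ ≡ 34 (mod 93).
For any y ∈ ℤ_{93}, x = 34(y − 40) mod 93 satisfies ψ(x) = 52·34(y − 40) + 40 ≡ y (since 52·34 ≡ 1 mod 93). So every y has a preimage.
So ψ is surjective.
Since ψ is surjective, we compute ψ⁻¹(70): solve 52x + 40 ≡ 70 (mod 93), i.e. 52x ≡ 30 (mod 93).
Multiplying by 52⁻¹ = 34 gives x ≡ 34·30 = 1020 = 10·93 + 90 ≡ 90 (mod 93).
Check: ψ(90) = 52·90 + 40 = 4720 = 50·93 + 70 ≡ 70 (mod 93).

90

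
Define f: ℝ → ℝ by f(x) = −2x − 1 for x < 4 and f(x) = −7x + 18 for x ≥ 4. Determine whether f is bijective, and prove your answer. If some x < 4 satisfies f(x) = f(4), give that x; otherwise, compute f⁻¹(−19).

37/7

Both pieces are strictly decreasing (slopes −2 and −7), so each is injective on its own interval.
The left piece maps (−∞, 4) onto (−9, ∞); the right piece maps [4, ∞) onto (−∞, −10].
The images leave a gap (−9 has no preimage), so f is not surjective, hence not bijective.
Because the two images are disjoint, no x < 4 has f(x) = f(4), so we compute f⁻¹(−19): −19 lies in (−∞, −10], so solve −7x + 18 = −19: x = (−19 − 18)/(−7) = 37/7.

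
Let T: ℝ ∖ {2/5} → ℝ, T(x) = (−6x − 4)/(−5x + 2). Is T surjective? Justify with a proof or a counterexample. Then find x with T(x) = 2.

If T(x) = 6/5, cross-multiplying gives −5(−6x − 4) = −6(−5x + 2), which simplifies to 20 = −12 — false.  So 6/5 has no preimage and T is not surjective.
Solving T(x) = 2: cross-multiplying gives −6x − 4 = 2(−5x + 2), which rearranges to 4x = 8, so x = 2.

2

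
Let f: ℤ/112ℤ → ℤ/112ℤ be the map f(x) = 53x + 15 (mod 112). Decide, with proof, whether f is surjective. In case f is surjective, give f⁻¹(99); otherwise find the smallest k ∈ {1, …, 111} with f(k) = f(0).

Since gcd(53, 112) = 1, 53 is invertible modulo 112. Euclid's algorithm: 112 = 2·53 + 6, 53 = 8·6 + 5, 6 = 1·5 + 1; back-substituting gives 1 = 93·53 − 44·112, so 53⁻¹ ≡ 93 (mod 112).
Then y ↦ 93(y − 15) is a two-sided inverse to f, so every y ∈ ℤ/112ℤ has a preimage.
Hence f is surjective.
Since f is surjective, we find f⁻¹(99): we need 53x ≡ 99 − 15 ≡ 84 (mod 112). Using 53⁻¹ = 93: x ≡ 93·84 = 7812 = 69·112 + 84, so x = 84.
Check: f(84) = 53·84 + 15 = 4467 = 39·112 + 99 ≡ 99 (mod 112).

84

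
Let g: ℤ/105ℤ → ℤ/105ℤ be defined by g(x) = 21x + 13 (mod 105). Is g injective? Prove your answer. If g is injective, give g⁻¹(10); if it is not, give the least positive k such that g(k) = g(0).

5

We have gcd(21, 105) = 21 > 1. Taking u = 0 and v = 5: g(0) = 13 and g(5) = 21·5 + 13 = 118 ≡ 13 (mod 105).
So g(0) = g(5) while 0 ≠ 5, hence g is not injective.
Since g is not injective, we find the least positive k with g(k) = g(0): this means 21k ≡ 0 (mod 105), i.e. 105 ∣ 21k. Since gcd(21, 105) = 21, dividing through by 21 this holds exactly when 5 ∣ k.
The smallest positive such k is 5.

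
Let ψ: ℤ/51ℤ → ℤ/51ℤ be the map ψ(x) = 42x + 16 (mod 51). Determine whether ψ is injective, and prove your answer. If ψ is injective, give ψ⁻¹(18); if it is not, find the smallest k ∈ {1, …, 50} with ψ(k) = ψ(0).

17

We have gcd(42, 51) = 3 > 1. Taking x_1 = 0 and x_2 = 17: ψ(0) = 16 and ψ(17) = 42·17 + 16 = 730 ≡ 16 (mod 51).
So ψ(0) = ψ(17) while 0 ≠ 17, therefore ψ is not injective.
Since ψ is not injective, we find the least positive k with ψ(k) = ψ(0): this means 42k ≡ 0 (mod 51), i.e. 51 ∣ 42k. Since gcd(42, 51) = 3, dividing through by 3 this holds exactly when 17 ∣ 14k, and as gcd(14, 17) = 1, exactly when 17 ∣ k.
The smallest positive such k is 17.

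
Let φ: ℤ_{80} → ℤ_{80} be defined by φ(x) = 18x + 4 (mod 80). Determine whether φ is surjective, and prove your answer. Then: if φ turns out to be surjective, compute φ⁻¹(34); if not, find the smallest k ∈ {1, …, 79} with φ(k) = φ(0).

Since gcd(18, 80) = 2, we have 18x ≡ 0 (mod 2) for all x, so φ(x) ≡ 0 (mod 2).
But 1 ≢ 0 (mod 2), so 1 ∈ ℤ_{80} has no preimage. Hence φ is not surjective.
Since φ is not surjective, we find the least positive k with φ(k) = φ(0): this means 18k ≡ 0 (mod 80), i.e. 80 ∣ 18k. Since gcd(18, 80) = 2, dividing through by 2 this holds exactly when 40 ∣ 9k, and as gcd(9, 40) = 1, exactly when 40 ∣ k.
The smallest positive such k is 40.

40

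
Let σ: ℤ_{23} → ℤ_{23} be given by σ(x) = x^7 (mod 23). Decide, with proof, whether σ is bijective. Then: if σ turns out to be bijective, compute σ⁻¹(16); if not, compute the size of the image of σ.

Since 23 is prime, the nonzero elements of ℤ_{23} form a cyclic group of order 22.
As gcd(7, 22) = 1, raising to the 7th power is a bijection on this group: if u^7 ≡ v^7 then (uv^{−1})^7 = 1, and the only element of order dividing gcd(7, 22) = 1 is 1, so u = v.
With σ(0) = 0 this makes σ injective on all of ℤ_{23}, hence bijective (finite equal-size domain and codomain). In particular σ is bijective.
Since σ is bijective, we find the preimage of 16. The inverse of x ↦ x^7 on (ℤ_{23})^× is x ↦ x^19, because 7·19 = 133 = 6·22 + 1 ≡ 1 (mod 22) and x^{22} = 1 for x ≠ 0 (Fermat). So σ⁻¹(16) = 16^19 mod 23.
Repeated squaring mod 23: 16^1 ≡ 16, 16^2 ≡ 16² = 256 ≡ 3, 16^4 ≡ 3² = 9, 16^8 ≡ 9² = 81 ≡ 12, 16^16 ≡ 12² = 144 ≡ 6. Since 19 = 16 + 2 + 1, 16^19 ≡ 6·3·16: 6·3 = 18, then 18·16 = 288 ≡ 12. So 16^19 ≡ 12 (mod 23).
Hence σ⁻¹(16) = 12.

12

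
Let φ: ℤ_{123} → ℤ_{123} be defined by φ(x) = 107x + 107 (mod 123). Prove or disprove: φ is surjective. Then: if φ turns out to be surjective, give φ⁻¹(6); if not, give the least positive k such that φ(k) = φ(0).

By definition, φ is surjective if every y in the codomain equals φ(x) for some x in the domain.
Since gcd(107, 123) = 1, 107 is invertible modulo 123. Euclid's algorithm: 123 = 1·107 + 16, 107 = 6·16 + 11, 16 = 1·11 + 5, 11 = 2·5 + 1; back-substituting gives 1 = 23·107 − 20·123, so 107⁻¹ ≡ 23 (mod 123).
Then y ↦ 23(y − 107) is a two-sided inverse to φ, so every y ∈ ℤ_{123} has a preimage.
Thus φ is surjective.
Since φ is surjective, we find φ⁻¹(6): we need 107x ≡ 6 − 107 ≡ 22 (mod 123). Using 107⁻¹ = 23: x ≡ 23·22 = 506 = 4·123 + 14, so x = 14.
Check: φ(14) = 107·14 + 107 = 1605 = 13·123 + 6 ≡ 6 (mod 123).

14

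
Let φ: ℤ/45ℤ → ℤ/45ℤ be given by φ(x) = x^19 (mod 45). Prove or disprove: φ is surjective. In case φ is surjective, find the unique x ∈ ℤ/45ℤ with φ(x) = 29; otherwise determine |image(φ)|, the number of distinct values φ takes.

35

φ(0) = 0^19 = 0.
φ(15): Repeated squaring mod 45: 15^1 ≡ 15, 15^2 ≡ 15² = 225 ≡ 0, 15^4 ≡ 0² = 0, 15^8 ≡ 0² = 0, 15^16 ≡ 0² = 0. Since 19 = 16 + 2 + 1, 15^19 ≡ 0·0·15: 0·0 = 0, then 0·15 = 0. So 15^19 ≡ 0 (mod 45).
So φ(0) = φ(15) = 0 while 0 ≠ 15, therefore φ is not injective.
A non-injective map from the 45-element set ℤ/45ℤ to itself takes at most 44 distinct values, so it cannot be surjective. Hence φ is not surjective.
Since φ is not surjective, we determine |image(φ)|. Computing x^19 mod 45 for each x (by repeated squaring, reducing mod 45 at every step), the values φ(0), φ(1), …, φ(44) are: 0, 1, 38, 27, 4, 5, 36, 43, 17, 9, 10, 11, 18, 22, 14, 0, 16, 8, 27, 19, 20, 36, 13, 32, 9, 25, 26, 18, 37, 29, 0, 31, 23, 27, 34, 35, 36, 28, 2, 9, 40, 41, 18, 7, 44.
The distinct values are {0, 1, 2, 4, 5, 7, 8, 9, 10, 11, 13, 14, 16, 17, 18, 19, 20, 22, 23, 25, 26, 27, 28, 29, 31, 32, 34, 35, 36, 37, 38, 40, 41, 43, 44}; there are 35 of them.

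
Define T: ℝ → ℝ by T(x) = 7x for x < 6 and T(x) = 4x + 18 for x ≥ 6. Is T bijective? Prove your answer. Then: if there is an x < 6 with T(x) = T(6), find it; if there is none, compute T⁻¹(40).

40/7

Both pieces are strictly increasing (slopes 7 and 4), so each is injective on its own interval.
The left piece maps (−∞, 6) onto (−∞, 42); the right piece maps [6, ∞) onto [42, ∞).
Since 42 = 42, the images partition ℝ: T is injective and surjective, hence bijective.
Because the two images are disjoint, no x < 6 has T(x) = T(6), so we compute T⁻¹(40): 40 lies in (−∞, 42), so solve 7x = 40: x = (40 − 0)/7 = 40/7.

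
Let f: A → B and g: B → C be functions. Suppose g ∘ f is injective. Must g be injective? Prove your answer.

not injective

No. Take A = {1, 2, 3}, B = {1, 2, 3, 4, 5, 6}, C = {1, 2, 3, 4, 5, 6}, f(a) = a for each a ∈ A, and g(b) = 5 if b ∈ {5, 6} else g(b) = b.
Then g ∘ f = f is injective (A ⊂ B and f is the inclusion), but g(5) = g(6) = 5 with 5 ≠ 6, so g is not injective.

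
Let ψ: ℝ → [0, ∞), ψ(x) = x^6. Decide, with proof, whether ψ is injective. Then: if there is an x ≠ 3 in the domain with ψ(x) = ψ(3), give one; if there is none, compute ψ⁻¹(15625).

-3

ψ(3) = 729 = (−3)^6 = ψ(−3) (since 6 is even), with 3 ≠ −3. So ψ is not injective.
For the follow-up, such an x exists: taking x = −3 ∈ ℝ gives ψ(−3) = 729 = ψ(3) with −3 ≠ 3.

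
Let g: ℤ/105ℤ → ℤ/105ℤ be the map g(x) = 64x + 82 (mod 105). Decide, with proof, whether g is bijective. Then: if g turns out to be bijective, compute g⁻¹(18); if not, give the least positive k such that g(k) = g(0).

104

Suppose g(a) = g(b) in ℤ/105ℤ. Then 64a + 82 ≡ 64b + 82 (mod 105), thus 64(a − b) ≡ 0 (mod 105).
Since gcd(64, 105) = 1, 64 is invertible modulo 105, therefore a − b ≡ 0 (mod 105), i.e. a = b.
We now compute 64⁻¹ mod 105 explicitly. Euclid's algorithm: 105 = 1·64 + 41, 64 = 1·41 + 23, 41 = 1·23 + 18, 23 = 1·18 + 5, 18 = 3·5 + 3, 5 = 1·3 + 2, 3 = 1·2 + 1; back-substituting gives 1 = 64·64 − 39·105, so 64⁻¹ ≡ 64 (mod 105).
Then y ↦ 64(y − 82) is a two-sided inverse to g, so every y ∈ ℤ/105ℤ has a preimage.
So g is bijective.
Since g is bijective, we compute g⁻¹(18): solve 64x + 82 ≡ 18 (mod 105), i.e. 64x ≡ 41 (mod 105).
Multiplying by 64⁻¹ = 64 gives x ≡ 64·41 = 2624 = 24·105 + 104 ≡ 104 (mod 105).
Check: g(104) = 64·104 + 82 = 6738 = 64·105 + 18 ≡ 18 (mod 105).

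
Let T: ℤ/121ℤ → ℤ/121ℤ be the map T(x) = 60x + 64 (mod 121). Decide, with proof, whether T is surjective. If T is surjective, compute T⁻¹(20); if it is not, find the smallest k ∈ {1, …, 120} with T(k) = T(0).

By definition, surjectivity means every element of the codomain has a preimage under T.
Since gcd(60, 121) = 1, 60 is invertible modulo 121. Euclid's algorithm: 121 = 2·60 + 1; back-substituting gives 1 = 119·60 − 59·121, so 60⁻¹ ≡ 119 (mod 121).
For any y ∈ ℤ/121ℤ, x = 119(y − 64) mod 121 satisfies T(x) = 60·119(y − 64) + 64 ≡ y (since 60·119 ≡ 1 mod 121). So every y has a preimage.
So T is surjective.
Since T is surjective, we compute T⁻¹(20): solve 60x + 64 ≡ 20 (mod 121), i.e. 60x ≡ 77 (mod 121).
Multiplying by 60⁻¹ = 119 gives x ≡ 119·77 = 9163 = 75·121 + 88 ≡ 88 (mod 121).
Check: T(88) = 60·88 + 64 = 5344 = 44·121 + 20 ≡ 20 (mod 121).

88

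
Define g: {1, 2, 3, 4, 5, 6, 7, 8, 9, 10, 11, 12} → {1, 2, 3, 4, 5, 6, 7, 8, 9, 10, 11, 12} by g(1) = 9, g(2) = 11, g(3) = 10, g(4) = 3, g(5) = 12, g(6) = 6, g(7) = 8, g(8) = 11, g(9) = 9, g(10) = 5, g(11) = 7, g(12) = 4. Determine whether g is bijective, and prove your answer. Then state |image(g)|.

10

g(2) = 11 = g(8) with 2 ≠ 8, so g is not injective, hence not bijective.
The image of g is {3, 4, 5, 6, 7, 8, 9, 10, 11, 12}, which has 10 elements.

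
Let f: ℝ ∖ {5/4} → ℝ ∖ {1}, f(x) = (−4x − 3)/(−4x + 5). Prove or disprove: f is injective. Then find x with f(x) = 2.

Suppose f(u) = f(v). Cross-multiplying: (−4u − 3)(−4v + 5) = (−4v − 3)(−4u + 5).
Expanding both sides and cancelling the symmetric terms leaves −32·(u − v) = 0. Since −32 ≠ 0, u = v. So f is injective.
Solving f(x) = 2: cross-multiplying gives −4x − 3 = 2(−4x + 5), which rearranges to 4x = 13, so x = 13/4.

13/4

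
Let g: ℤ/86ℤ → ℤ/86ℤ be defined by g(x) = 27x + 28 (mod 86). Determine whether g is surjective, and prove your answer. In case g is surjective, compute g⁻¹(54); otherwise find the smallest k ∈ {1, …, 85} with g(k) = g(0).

Recall that surjectivity means every element of the codomain has a preimage under g.
Since gcd(27, 86) = 1, 27 is invertible modulo 86. Euclid's algorithm: 86 = 3·27 + 5, 27 = 5·5 + 2, 5 = 2·2 + 1; back-substituting gives 1 = 51·27 − 16·86, so 27⁻¹ ≡ 51 (mod 86).
For any y ∈ ℤ/86ℤ, x = 51(y − 28) mod 86 satisfies g(x) = 27·51(y − 28) + 28 ≡ y (since 27·51 ≡ 1 mod 86). So every y has a preimage.
Hence g is surjective.
Since g is surjective, we find g⁻¹(54): we need 27x ≡ 54 − 28 ≡ 26 (mod 86). Using 27⁻¹ = 51: x ≡ 51·26 = 1326 = 15·86 + 36, so x = 36.
Check: g(36) = 27·36 + 28 = 1000 = 11·86 + 54 ≡ 54 (mod 86).

36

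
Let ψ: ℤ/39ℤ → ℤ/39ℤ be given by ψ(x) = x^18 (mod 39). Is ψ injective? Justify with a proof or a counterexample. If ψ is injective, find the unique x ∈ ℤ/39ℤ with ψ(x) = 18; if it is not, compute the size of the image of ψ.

6

ψ(1) = 1^18 = 1.
ψ(4): Repeated squaring mod 39: 4^1 ≡ 4, 4^2 ≡ 4² = 16, 4^4 ≡ 16² = 256 ≡ 22, 4^8 ≡ 22² = 484 ≡ 16, 4^16 ≡ 16² = 256 ≡ 22. Since 18 = 16 + 2, 4^18 ≡ 22·16: 22·16 = 352 ≡ 1. So 4^18 ≡ 1 (mod 39).
So ψ(1) = ψ(4) = 1 while 1 ≠ 4, therefore ψ is not injective.
Since ψ is not injective, we determine |image(ψ)|. Computing x^18 mod 39 for each x (by repeated squaring, reducing mod 39 at every step), the values ψ(0), ψ(1), …, ψ(38) are: 0, 1, 25, 27, 1, 25, 12, 25, 25, 27, 1, 25, 27, 13, 1, 12, 1, 1, 12, 25, 25, 12, 1, 1, 12, 1, 13, 27, 25, 1, 27, 25, 25, 12, 25, 1, 27, 25, 1.
The distinct values are {0, 1, 12, 13, 25, 27}; there are 6 of them.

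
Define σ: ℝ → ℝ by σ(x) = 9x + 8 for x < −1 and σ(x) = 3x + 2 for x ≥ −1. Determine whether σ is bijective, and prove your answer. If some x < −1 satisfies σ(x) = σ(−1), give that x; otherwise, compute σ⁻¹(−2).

Both pieces are strictly increasing (slopes 9 and 3), so each is injective on its own interval.
The left piece maps (−∞, −1) onto (−∞, −1); the right piece maps [−1, ∞) onto [−1, ∞).
Since −1 = −1, the images partition ℝ: σ is injective and surjective, hence bijective.
Because the two images are disjoint, no x < −1 has σ(x) = σ(−1), so we compute σ⁻¹(−2): −2 lies in (−∞, −1), so solve 9x + 8 = −2: x = (−2 − 8)/9 = −10/9.

-10/9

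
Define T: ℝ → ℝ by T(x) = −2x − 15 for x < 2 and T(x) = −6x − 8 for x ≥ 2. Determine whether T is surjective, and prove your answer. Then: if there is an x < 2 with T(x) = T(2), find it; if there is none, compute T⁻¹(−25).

17/6

Both pieces are strictly decreasing (slopes −2 and −6), so each is injective on its own interval.
The left piece maps (−∞, 2) onto (−19, ∞); the right piece maps [2, ∞) onto (−∞, −20].
The union (−19, ∞) ∪ (−∞, −20] omits the interval between −19 and −20; in particular −19 has no preimage. So T is not surjective.
Because the two images are disjoint, no x < 2 has T(x) = T(2), so we compute T⁻¹(−25): −25 lies in (−∞, −20], so solve −6x − 8 = −25: x = (−25 + 8)/(−6) = 17/6.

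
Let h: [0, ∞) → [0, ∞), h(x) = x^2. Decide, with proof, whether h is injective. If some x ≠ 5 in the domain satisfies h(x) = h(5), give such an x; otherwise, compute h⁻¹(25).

5

On [0, ∞), x ↦ x^2 is strictly increasing, so h(u) = h(v) forces u = v. Thus h is injective.
Since x ↦ x^2 is strictly increasing on [0, ∞), it is injective there, so no x ≠ 5 in the domain has h(x) = h(5). We therefore compute h⁻¹(25) = 25^{1/2} = 5 (indeed 5^2 = 25).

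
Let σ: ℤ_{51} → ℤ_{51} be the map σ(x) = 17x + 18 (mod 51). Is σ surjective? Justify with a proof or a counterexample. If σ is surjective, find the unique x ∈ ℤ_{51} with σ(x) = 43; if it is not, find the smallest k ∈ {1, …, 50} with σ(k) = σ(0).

3

Recall that surjectivity means every element of the codomain has a preimage under σ.
Since gcd(17, 51) = 17, we have 17x ≡ 0 (mod 17) for all x, so σ(x) ≡ 1 (mod 17).
But 0 ≢ 1 (mod 17), so 0 ∈ ℤ_{51} has no preimage. So σ is not surjective.
Since σ is not surjective, we find the least positive k with σ(k) = σ(0): this means 17k ≡ 0 (mod 51), i.e. 51 ∣ 17k. Since gcd(17, 51) = 17, dividing through by 17 this holds exactly when 3 ∣ k.
The smallest positive such k is 3.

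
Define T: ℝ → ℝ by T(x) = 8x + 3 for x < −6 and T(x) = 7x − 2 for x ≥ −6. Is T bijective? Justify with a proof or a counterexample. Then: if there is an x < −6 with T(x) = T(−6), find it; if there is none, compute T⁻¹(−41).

Both pieces are strictly increasing (slopes 8 and 7), so each is injective on its own interval.
The left piece maps (−∞, −6) onto (−∞, −45); the right piece maps [−6, ∞) onto [−44, ∞).
The images leave a gap (−45 has no preimage), so T is not surjective, hence not bijective.
Because the two images are disjoint, no x < −6 has T(x) = T(−6), so we compute T⁻¹(−41): −41 lies in [−44, ∞), so solve 7x − 2 = −41: x = (−41 + 2)/7 = −39/7.

-39/7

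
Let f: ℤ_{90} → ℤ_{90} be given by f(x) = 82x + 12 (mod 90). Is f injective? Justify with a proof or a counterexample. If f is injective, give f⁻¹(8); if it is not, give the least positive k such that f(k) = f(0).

Recall that injectivity means: for all u, v in the domain, f(u) = f(v) implies u = v.
We have gcd(82, 90) = 2 > 1. Taking u = 0 and v = 45: f(0) = 12 and f(45) = 82·45 + 12 = 3702 ≡ 12 (mod 90).
So f(0) = f(45) while 0 ≠ 45, therefore f is not injective.
Since f is not injective, we find the least positive k with f(k) = f(0): this means 82k ≡ 0 (mod 90), i.e. 90 ∣ 82k. Since gcd(82, 90) = 2, dividing through by 2 this holds exactly when 45 ∣ 41k, and as gcd(41, 45) = 1, exactly when 45 ∣ k.
The smallest positive such k is 45.

45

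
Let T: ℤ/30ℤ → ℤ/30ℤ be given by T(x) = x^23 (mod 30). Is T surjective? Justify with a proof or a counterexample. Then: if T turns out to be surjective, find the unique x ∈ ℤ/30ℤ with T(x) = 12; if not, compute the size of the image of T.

Computing x^23 mod 30 for each x (by repeated squaring, reducing mod 30 at every step), the values T(0), T(1), …, T(29) are: 0, 1, 8, 27, 4, 5, 6, 13, 2, 9, 10, 11, 18, 7, 14, 15, 16, 23, 12, 19, 20, 21, 28, 17, 24, 25, 26, 3, 22, 29.
Every element of ℤ/30ℤ appears exactly once in this list, so T is a bijection, and in particular surjective.
Since T is surjective, we read off the preimage of 12 from the same table: T(18) = 12, so T⁻¹(12) = 18.

18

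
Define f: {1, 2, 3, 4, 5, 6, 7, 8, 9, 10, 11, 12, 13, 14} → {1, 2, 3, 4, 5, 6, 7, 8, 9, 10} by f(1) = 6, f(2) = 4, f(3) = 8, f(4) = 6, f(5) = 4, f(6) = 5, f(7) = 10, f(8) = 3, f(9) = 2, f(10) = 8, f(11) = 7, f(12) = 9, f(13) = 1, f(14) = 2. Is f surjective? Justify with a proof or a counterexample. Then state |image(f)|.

10

Every element of the codomain has a preimage: 1 = f(13), 2 = f(9), 3 = f(8), 4 = f(2), 5 = f(6), 6 = f(1), 7 = f(11), 8 = f(3), 9 = f(12), 10 = f(7).
So f is surjective.
The image of f is {1, 2, 3, 4, 5, 6, 7, 8, 9, 10}, which has 10 elements.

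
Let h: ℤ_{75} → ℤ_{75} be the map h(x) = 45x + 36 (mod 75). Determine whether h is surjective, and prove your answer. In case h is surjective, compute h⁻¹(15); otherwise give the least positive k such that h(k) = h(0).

Since gcd(45, 75) = 15, we have 45x ≡ 0 (mod 15) for all x, so h(x) ≡ 6 (mod 15).
But 0 ≢ 6 (mod 15), so 0 ∈ ℤ_{75} has no preimage. Hence h is not surjective.
Since h is not surjective, we find the least positive k with h(k) = h(0): this means 45k ≡ 0 (mod 75), i.e. 75 ∣ 45k. Since gcd(45, 75) = 15, dividing through by 15 this holds exactly when 5 ∣ 3k, and as gcd(3, 5) = 1, exactly when 5 ∣ k.
The smallest positive such k is 5.

5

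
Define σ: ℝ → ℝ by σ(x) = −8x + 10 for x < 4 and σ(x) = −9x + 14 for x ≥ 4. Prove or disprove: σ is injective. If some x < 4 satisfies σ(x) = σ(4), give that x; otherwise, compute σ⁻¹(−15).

25/8

Both pieces are strictly decreasing (slopes −8 and −9), so each is injective on its own interval.
The left piece maps (−∞, 4) onto (−22, ∞); the right piece maps [4, ∞) onto (−∞, −22].
These images are disjoint, so no value is attained by both pieces. So σ is injective.
Because the two images are disjoint, no x < 4 has σ(x) = σ(4), so we compute σ⁻¹(−15): −15 lies in (−22, ∞), so solve −8x + 10 = −15: x = (−15 − 10)/(−8) = 25/8.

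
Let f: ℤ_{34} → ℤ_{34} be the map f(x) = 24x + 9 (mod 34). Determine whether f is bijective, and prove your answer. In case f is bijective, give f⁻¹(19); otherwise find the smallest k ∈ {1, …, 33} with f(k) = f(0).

Recall: injectivity means: for all x_1, x_2 in the domain, f(x_1) = f(x_2) implies x_1 = x_2.
We have gcd(24, 34) = 2 > 1. Taking x_1 = 0 and x_2 = 17: f(0) = 9 and f(17) = 24·17 + 9 = 417 ≡ 9 (mod 34).
So f(0) = f(17) while 0 ≠ 17, hence f is not injective, hence not bijective.
Since f is not bijective, we find the least positive k with f(k) = f(0): this means 24k ≡ 0 (mod 34), i.e. 34 ∣ 24k. Since gcd(24, 34) = 2, dividing through by 2 this holds exactly when 17 ∣ 12k, and as gcd(12, 17) = 1, exactly when 17 ∣ k.
The smallest positive such k is 17.

17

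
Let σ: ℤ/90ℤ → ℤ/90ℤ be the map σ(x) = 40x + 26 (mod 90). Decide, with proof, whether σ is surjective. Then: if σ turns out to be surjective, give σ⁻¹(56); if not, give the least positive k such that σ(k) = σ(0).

Recall: surjectivity means every element of the codomain has a preimage under σ.
Since gcd(40, 90) = 10, we have 40x ≡ 0 (mod 10) for all x, so σ(x) ≡ 6 (mod 10).
But 0 ≢ 6 (mod 10), so 0 ∈ ℤ/90ℤ has no preimage. So σ is not surjective.
Since σ is not surjective, we find the least positive k with σ(k) = σ(0): this means 40k ≡ 0 (mod 90), i.e. 90 ∣ 40k. Since gcd(40, 90) = 10, dividing through by 10 this holds exactly when 9 ∣ 4k, and as gcd(4, 9) = 1, exactly when 9 ∣ k.
The smallest positive such k is 9.

9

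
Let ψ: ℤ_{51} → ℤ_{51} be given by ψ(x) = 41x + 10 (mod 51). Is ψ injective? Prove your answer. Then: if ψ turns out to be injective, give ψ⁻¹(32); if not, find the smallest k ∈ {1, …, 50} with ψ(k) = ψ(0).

Suppose ψ(a) = ψ(b) in ℤ_{51}. Then 41a + 10 ≡ 41b + 10 (mod 51), hence 41(a − b) ≡ 0 (mod 51).
Since gcd(41, 51) = 1, 41 is invertible modulo 51, so a − b ≡ 0 (mod 51), i.e. a = b.
Thus ψ is injective.
We now compute 41⁻¹ mod 51 explicitly. Euclid's algorithm: 51 = 1·41 + 10, 41 = 4·10 + 1; back-substituting gives 1 = 5·41 − 4·51, so 41⁻¹ ≡ 5 (mod 51).
Since ψ is injective, we compute ψ⁻¹(32): solve 41x + 10 ≡ 32 (mod 51), i.e. 41x ≡ 22 (mod 51).
Multiplying by 41⁻¹ = 5 gives x ≡ 5·22 = 110 = 2·51 + 8 ≡ 8 (mod 51).
Check: ψ(8) = 41·8 + 10 = 338 = 6·51 + 32 ≡ 32 (mod 51).

8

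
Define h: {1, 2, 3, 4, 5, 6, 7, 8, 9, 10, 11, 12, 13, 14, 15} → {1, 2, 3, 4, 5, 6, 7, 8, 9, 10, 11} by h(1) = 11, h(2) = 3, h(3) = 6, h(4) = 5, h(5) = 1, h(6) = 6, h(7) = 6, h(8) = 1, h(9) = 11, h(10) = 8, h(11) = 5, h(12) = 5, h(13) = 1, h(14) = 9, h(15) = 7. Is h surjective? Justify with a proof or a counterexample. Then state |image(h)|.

No element maps to 2, so h is not surjective.
The image of h is {1, 3, 5, 6, 7, 8, 9, 11}, which has 8 elements.

8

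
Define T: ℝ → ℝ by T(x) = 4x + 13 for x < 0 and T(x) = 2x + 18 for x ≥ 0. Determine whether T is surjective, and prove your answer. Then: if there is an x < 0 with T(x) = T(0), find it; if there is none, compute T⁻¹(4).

-9/4

Both pieces are strictly increasing (slopes 4 and 2), so each is injective on its own interval.
The left piece maps (−∞, 0) onto (−∞, 13); the right piece maps [0, ∞) onto [18, ∞).
The union (−∞, 13) ∪ [18, ∞) omits the interval between 13 and 18; in particular 13 has no preimage. So T is not surjective.
Because the two images are disjoint, no x < 0 has T(x) = T(0), so we compute T⁻¹(4): 4 lies in (−∞, 13), so solve 4x + 13 = 4: x = (4 − 13)/4 = −9/4.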